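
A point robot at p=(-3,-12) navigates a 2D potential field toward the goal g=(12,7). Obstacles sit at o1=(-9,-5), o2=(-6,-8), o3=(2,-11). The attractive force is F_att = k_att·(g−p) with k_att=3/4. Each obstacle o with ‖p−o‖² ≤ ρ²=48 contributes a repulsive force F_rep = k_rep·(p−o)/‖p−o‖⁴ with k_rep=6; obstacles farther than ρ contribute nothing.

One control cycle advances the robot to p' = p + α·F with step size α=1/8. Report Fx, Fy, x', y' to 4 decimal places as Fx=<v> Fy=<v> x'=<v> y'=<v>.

F_att = 3/4·(g−p) = 3/4·(15,19) = (11.2500,14.2500)
o1: d²=85 > ρ²=48 → inactive
o2: d²=25 ≤ ρ²=48; F_rep = 6·(3,-4)/25² = (0.0288,-0.0384)
o3: d²=26 ≤ ρ²=48; F_rep = 6·(-5,-1)/26² = (-0.0444,-0.0089)
F = F_att + ΣF_rep = (11.2344,14.2027)
p' = p + 1/8·F = (-1.5957,-10.2247)

Fx=11.2344 Fy=14.2027 x'=-1.5957 y'=-10.2247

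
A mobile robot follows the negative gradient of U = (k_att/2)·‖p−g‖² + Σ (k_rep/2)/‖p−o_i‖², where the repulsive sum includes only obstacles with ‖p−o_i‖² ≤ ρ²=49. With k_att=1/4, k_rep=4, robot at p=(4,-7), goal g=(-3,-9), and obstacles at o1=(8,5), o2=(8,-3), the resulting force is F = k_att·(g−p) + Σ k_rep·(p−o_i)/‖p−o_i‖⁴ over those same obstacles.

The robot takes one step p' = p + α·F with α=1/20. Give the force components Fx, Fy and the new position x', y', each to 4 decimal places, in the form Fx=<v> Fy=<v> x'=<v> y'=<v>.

Fx=-1.7656 Fy=-0.5156 x'=3.9117 y'=-7.0258

F_att = 1/4·(g−p) = 1/4·(-7,-2) = (-1.7500,-0.5000)
o1: d²=160 > ρ²=49 → inactive
o2: d²=32 ≤ ρ²=49; F_rep = 4·(-4,-4)/32² = (-0.0156,-0.0156)
F = F_att + ΣF_rep = (-1.7656,-0.5156)
p' = p + 1/20·F = (3.9117,-7.0258)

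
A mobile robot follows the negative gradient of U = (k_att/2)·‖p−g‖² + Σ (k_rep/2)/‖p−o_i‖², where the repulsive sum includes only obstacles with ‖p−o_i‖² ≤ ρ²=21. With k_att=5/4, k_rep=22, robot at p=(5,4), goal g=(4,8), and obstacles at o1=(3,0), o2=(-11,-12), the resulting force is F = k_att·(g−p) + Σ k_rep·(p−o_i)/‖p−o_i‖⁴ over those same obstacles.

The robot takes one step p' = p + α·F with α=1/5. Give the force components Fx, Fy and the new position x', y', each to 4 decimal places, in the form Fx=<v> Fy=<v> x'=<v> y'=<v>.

F_att = 5/4·(g−p) = 5/4·(-1,4) = (-1.2500,5.0000)
o1: d²=20 ≤ ρ²=21; F_rep = 22·(2,4)/20² = (0.1100,0.2200)
o2: d²=512 > ρ²=21 → inactive
F = F_att + ΣF_rep = (-1.1400,5.2200)
p' = p + 1/5·F = (4.7720,5.0440)

Fx=-1.1400 Fy=5.2200 x'=4.7720 y'=5.0440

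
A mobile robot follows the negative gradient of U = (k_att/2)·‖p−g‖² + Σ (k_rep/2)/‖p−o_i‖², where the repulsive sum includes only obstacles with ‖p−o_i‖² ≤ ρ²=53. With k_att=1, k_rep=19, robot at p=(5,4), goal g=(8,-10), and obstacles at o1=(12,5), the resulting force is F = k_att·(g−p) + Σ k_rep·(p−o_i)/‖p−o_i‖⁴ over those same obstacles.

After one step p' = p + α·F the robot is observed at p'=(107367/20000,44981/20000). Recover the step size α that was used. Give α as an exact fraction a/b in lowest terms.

F_att = 1·(g−p) = 1·(3,-14) = (3.0000,-14.0000)
o1: d²=50 ≤ ρ²=53; F_rep = 19·(-7,-1)/50² = (-0.0532,-0.0076)
F = F_att + ΣF_rep = (2.9468,-14.0076)
Δp = p'−p = (0.3684,-1.7510); α = Δx/Fx = (7367/20000) / (7367/2500) = 1/8
check: Δy/Fy = (-35019/20000) / (-35019/2500) = 1/8 ✓

α = 1/8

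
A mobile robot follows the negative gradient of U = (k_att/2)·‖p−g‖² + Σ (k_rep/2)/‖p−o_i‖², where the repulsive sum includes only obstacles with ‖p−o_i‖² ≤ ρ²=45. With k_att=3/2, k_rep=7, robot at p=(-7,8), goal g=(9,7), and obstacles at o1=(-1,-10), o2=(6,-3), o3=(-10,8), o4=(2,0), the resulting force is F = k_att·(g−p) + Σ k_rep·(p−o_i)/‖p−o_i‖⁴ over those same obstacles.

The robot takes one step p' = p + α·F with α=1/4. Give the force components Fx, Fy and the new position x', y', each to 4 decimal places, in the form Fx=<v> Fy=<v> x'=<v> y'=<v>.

Fx=24.2593 Fy=-1.5000 x'=-0.9352 y'=7.6250

F_att = 3/2·(g−p) = 3/2·(16,-1) = (24.0000,-1.5000)
o1: d²=360 > ρ²=45 → inactive
o2: d²=290 > ρ²=45 → inactive
o3: d²=9 ≤ ρ²=45; F_rep = 7·(3,0)/9² = (0.2593,0.0000)
o4: d²=145 > ρ²=45 → inactive
F = F_att + ΣF_rep = (24.2593,-1.5000)
p' = p + 1/4·F = (-0.9352,7.6250)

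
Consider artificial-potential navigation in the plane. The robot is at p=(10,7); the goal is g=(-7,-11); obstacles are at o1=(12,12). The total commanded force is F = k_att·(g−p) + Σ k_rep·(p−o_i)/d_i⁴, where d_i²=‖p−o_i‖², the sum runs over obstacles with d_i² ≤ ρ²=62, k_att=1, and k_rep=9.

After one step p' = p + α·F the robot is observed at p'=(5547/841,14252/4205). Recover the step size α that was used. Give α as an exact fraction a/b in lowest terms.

α = 1/5

F_att = 1·(g−p) = 1·(-17,-18) = (-17.0000,-18.0000)
o1: d²=29 ≤ ρ²=62; F_rep = 9·(-2,-5)/29² = (-0.0214,-0.0535)
F = F_att + ΣF_rep = (-17.0214,-18.0535)
Δp = p'−p = (-3.4043,-3.6107); α = Δx/Fx = (-2863/841) / (-14315/841) = 1/5
check: Δy/Fy = (-15183/4205) / (-15183/841) = 1/5 ✓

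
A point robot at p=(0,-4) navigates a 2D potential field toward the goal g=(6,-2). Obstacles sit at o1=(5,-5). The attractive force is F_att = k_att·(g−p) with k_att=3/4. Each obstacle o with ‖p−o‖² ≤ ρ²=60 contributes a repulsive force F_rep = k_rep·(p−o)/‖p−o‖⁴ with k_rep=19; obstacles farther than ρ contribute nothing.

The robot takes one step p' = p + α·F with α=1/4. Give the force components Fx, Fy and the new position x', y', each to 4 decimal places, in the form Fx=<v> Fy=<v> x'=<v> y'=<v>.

F_att = 3/4·(g−p) = 3/4·(6,2) = (4.5000,1.5000)
o1: d²=26 ≤ ρ²=60; F_rep = 19·(-5,1)/26² = (-0.1405,0.0281)
F = F_att + ΣF_rep = (4.3595,1.5281)
p' = p + 1/4·F = (1.0899,-3.6180)

Fx=4.3595 Fy=1.5281 x'=1.0899 y'=-3.6180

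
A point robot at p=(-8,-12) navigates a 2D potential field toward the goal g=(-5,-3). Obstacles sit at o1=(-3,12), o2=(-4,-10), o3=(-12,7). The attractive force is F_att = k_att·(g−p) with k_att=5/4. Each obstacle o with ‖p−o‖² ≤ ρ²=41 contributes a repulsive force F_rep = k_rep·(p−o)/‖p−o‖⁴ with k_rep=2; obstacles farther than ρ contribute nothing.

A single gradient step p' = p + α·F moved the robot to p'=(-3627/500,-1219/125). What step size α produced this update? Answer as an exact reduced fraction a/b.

α = 1/5

F_att = 5/4·(g−p) = 5/4·(3,9) = (3.7500,11.2500)
o1: d²=601 > ρ²=41 → inactive
o2: d²=20 ≤ ρ²=41; F_rep = 2·(-4,-2)/20² = (-0.0200,-0.0100)
o3: d²=377 > ρ²=41 → inactive
F = F_att + ΣF_rep = (3.7300,11.2400)
Δp = p'−p = (0.7460,2.2480); α = Δx/Fx = (373/500) / (373/100) = 1/5
check: Δy/Fy = (281/125) / (281/25) = 1/5 ✓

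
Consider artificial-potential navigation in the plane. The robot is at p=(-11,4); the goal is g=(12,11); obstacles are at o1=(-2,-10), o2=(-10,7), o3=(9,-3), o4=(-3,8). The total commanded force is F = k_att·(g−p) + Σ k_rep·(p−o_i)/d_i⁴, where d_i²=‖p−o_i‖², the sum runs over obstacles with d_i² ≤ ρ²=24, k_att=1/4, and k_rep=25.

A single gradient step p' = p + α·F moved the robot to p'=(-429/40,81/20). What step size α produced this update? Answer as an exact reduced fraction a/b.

α = 1/20

F_att = 1/4·(g−p) = 1/4·(23,7) = (5.7500,1.7500)
o1: d²=277 > ρ²=24 → inactive
o2: d²=10 ≤ ρ²=24; F_rep = 25·(-1,-3)/10² = (-0.2500,-0.7500)
o3: d²=449 > ρ²=24 → inactive
o4: d²=80 > ρ²=24 → inactive
F = F_att + ΣF_rep = (5.5000,1.0000)
Δp = p'−p = (0.2750,0.0500); α = Δx/Fx = (11/40) / (11/2) = 1/20
check: Δy/Fy = (1/20) / (1) = 1/20 ✓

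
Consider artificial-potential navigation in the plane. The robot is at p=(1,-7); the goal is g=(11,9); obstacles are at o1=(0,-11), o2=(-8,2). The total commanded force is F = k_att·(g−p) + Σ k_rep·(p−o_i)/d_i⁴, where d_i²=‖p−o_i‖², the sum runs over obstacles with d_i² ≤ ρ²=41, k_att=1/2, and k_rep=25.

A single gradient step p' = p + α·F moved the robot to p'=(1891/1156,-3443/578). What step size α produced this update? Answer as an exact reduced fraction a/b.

F_att = 1/2·(g−p) = 1/2·(10,16) = (5.0000,8.0000)
o1: d²=17 ≤ ρ²=41; F_rep = 25·(1,4)/17² = (0.0865,0.3460)
o2: d²=162 > ρ²=41 → inactive
F = F_att + ΣF_rep = (5.0865,8.3460)
Δp = p'−p = (0.6358,1.0433); α = Δx/Fx = (735/1156) / (1470/289) = 1/8
check: Δy/Fy = (603/578) / (2412/289) = 1/8 ✓

α = 1/8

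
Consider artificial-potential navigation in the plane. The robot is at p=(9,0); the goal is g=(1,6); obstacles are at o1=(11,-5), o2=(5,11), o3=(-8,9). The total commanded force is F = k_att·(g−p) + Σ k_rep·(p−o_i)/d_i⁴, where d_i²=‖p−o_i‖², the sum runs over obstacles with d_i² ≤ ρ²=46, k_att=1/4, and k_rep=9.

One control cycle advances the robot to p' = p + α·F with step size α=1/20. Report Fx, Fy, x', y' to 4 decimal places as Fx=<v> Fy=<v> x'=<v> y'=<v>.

Fx=-2.0214 Fy=1.5535 x'=8.8989 y'=0.0777

F_att = 1/4·(g−p) = 1/4·(-8,6) = (-2.0000,1.5000)
o1: d²=29 ≤ ρ²=46; F_rep = 9·(-2,5)/29² = (-0.0214,0.0535)
o2: d²=137 > ρ²=46 → inactive
o3: d²=370 > ρ²=46 → inactive
F = F_att + ΣF_rep = (-2.0214,1.5535)
p' = p + 1/20·F = (8.8989,0.0777)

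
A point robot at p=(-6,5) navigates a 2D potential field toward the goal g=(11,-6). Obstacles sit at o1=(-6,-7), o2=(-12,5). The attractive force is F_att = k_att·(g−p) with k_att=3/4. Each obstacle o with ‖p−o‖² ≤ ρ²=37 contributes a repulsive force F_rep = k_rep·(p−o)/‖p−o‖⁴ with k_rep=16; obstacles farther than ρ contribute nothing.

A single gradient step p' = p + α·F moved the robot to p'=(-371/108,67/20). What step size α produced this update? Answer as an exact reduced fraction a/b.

F_att = 3/4·(g−p) = 3/4·(17,-11) = (12.7500,-8.2500)
o1: d²=144 > ρ²=37 → inactive
o2: d²=36 ≤ ρ²=37; F_rep = 16·(6,0)/36² = (0.0741,0.0000)
F = F_att + ΣF_rep = (12.8241,-8.2500)
Δp = p'−p = (2.5648,-1.6500); α = Δx/Fx = (277/108) / (1385/108) = 1/5
check: Δy/Fy = (-33/20) / (-33/4) = 1/5 ✓

α = 1/5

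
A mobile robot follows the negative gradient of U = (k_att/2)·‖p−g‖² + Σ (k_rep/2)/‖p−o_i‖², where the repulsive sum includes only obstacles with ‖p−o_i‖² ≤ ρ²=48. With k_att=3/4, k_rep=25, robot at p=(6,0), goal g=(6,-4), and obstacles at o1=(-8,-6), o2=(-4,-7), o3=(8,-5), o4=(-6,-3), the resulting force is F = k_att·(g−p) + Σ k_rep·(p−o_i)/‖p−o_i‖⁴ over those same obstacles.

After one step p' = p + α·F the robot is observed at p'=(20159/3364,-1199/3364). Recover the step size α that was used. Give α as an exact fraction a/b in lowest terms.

α = 1/8

F_att = 3/4·(g−p) = 3/4·(0,-4) = (0.0000,-3.0000)
o1: d²=232 > ρ²=48 → inactive
o2: d²=149 > ρ²=48 → inactive
o3: d²=29 ≤ ρ²=48; F_rep = 25·(-2,5)/29² = (-0.0595,0.1486)
o4: d²=153 > ρ²=48 → inactive
F = F_att + ΣF_rep = (-0.0595,-2.8514)
Δp = p'−p = (-0.0074,-0.3564); α = Δx/Fx = (-25/3364) / (-50/841) = 1/8
check: Δy/Fy = (-1199/3364) / (-2398/841) = 1/8 ✓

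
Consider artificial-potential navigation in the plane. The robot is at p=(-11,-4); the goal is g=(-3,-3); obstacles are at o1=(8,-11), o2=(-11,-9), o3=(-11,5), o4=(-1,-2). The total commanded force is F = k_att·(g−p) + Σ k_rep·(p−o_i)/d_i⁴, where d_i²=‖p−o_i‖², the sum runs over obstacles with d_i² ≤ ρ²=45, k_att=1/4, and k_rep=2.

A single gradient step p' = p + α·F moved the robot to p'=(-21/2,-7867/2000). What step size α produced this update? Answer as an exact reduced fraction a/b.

α = 1/4

F_att = 1/4·(g−p) = 1/4·(8,1) = (2.0000,0.2500)
o1: d²=410 > ρ²=45 → inactive
o2: d²=25 ≤ ρ²=45; F_rep = 2·(0,5)/25² = (0.0000,0.0160)
o3: d²=81 > ρ²=45 → inactive
o4: d²=104 > ρ²=45 → inactive
F = F_att + ΣF_rep = (2.0000,0.2660)
Δp = p'−p = (0.5000,0.0665); α = Δx/Fx = (1/2) / (2) = 1/4
check: Δy/Fy = (133/2000) / (133/500) = 1/4 ✓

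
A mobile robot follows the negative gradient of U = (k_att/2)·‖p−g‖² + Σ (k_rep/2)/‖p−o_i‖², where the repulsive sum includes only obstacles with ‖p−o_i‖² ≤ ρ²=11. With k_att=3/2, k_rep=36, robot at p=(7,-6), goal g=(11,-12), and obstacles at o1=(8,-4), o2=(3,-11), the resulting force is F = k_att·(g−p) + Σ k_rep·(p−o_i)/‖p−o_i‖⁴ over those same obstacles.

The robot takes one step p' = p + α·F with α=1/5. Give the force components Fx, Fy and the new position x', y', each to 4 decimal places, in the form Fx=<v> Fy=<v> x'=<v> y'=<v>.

Fx=4.5600 Fy=-11.8800 x'=7.9120 y'=-8.3760

F_att = 3/2·(g−p) = 3/2·(4,-6) = (6.0000,-9.0000)
o1: d²=5 ≤ ρ²=11; F_rep = 36·(-1,-2)/5² = (-1.4400,-2.8800)
o2: d²=41 > ρ²=11 → inactive
F = F_att + ΣF_rep = (4.5600,-11.8800)
p' = p + 1/5·F = (7.9120,-8.3760)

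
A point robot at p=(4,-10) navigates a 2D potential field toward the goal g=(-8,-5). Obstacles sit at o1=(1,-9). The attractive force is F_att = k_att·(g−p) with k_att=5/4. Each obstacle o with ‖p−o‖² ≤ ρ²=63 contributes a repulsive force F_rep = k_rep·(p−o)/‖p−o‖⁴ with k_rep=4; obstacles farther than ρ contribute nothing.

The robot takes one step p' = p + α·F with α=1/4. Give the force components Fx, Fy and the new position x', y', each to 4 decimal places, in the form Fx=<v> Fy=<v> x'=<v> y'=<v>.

F_att = 5/4·(g−p) = 5/4·(-12,5) = (-15.0000,6.2500)
o1: d²=10 ≤ ρ²=63; F_rep = 4·(3,-1)/10² = (0.1200,-0.0400)
F = F_att + ΣF_rep = (-14.8800,6.2100)
p' = p + 1/4·F = (0.2800,-8.4475)

Fx=-14.8800 Fy=6.2100 x'=0.2800 y'=-8.4475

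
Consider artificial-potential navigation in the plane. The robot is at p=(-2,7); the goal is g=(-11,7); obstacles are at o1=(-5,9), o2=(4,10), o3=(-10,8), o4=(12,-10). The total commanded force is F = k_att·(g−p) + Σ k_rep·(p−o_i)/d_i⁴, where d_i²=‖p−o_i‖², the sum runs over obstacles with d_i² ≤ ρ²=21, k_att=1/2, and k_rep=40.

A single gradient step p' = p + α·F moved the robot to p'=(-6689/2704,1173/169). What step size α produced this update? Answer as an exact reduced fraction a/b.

F_att = 1/2·(g−p) = 1/2·(-9,0) = (-4.5000,0.0000)
o1: d²=13 ≤ ρ²=21; F_rep = 40·(3,-2)/13² = (0.7101,-0.4734)
o2: d²=45 > ρ²=21 → inactive
o3: d²=65 > ρ²=21 → inactive
o4: d²=485 > ρ²=21 → inactive
F = F_att + ΣF_rep = (-3.7899,-0.4734)
Δp = p'−p = (-0.4737,-0.0592); α = Δx/Fx = (-1281/2704) / (-1281/338) = 1/8
check: Δy/Fy = (-10/169) / (-80/169) = 1/8 ✓

α = 1/8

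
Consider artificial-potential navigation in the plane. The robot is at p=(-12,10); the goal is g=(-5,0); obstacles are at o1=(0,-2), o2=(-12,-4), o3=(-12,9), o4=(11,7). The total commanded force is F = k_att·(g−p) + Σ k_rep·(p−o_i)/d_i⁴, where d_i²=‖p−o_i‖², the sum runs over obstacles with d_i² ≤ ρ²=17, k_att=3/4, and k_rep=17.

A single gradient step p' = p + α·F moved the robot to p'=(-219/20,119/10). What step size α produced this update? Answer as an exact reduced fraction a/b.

F_att = 3/4·(g−p) = 3/4·(7,-10) = (5.2500,-7.5000)
o1: d²=288 > ρ²=17 → inactive
o2: d²=196 > ρ²=17 → inactive
o3: d²=1 ≤ ρ²=17; F_rep = 17·(0,1)/1² = (0.0000,17.0000)
o4: d²=538 > ρ²=17 → inactive
F = F_att + ΣF_rep = (5.2500,9.5000)
Δp = p'−p = (1.0500,1.9000); α = Δx/Fx = (21/20) / (21/4) = 1/5
check: Δy/Fy = (19/10) / (19/2) = 1/5 ✓

α = 1/5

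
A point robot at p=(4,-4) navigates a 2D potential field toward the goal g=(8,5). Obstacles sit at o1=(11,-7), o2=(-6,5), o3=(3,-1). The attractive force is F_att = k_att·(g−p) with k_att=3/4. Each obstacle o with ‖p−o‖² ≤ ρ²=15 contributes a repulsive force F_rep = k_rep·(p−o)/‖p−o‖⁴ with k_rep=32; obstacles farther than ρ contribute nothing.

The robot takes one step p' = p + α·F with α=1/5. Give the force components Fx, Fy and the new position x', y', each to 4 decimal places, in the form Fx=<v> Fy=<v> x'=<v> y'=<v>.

Fx=3.3200 Fy=5.7900 x'=4.6640 y'=-2.8420

F_att = 3/4·(g−p) = 3/4·(4,9) = (3.0000,6.7500)
o1: d²=58 > ρ²=15 → inactive
o2: d²=181 > ρ²=15 → inactive
o3: d²=10 ≤ ρ²=15; F_rep = 32·(1,-3)/10² = (0.3200,-0.9600)
F = F_att + ΣF_rep = (3.3200,5.7900)
p' = p + 1/5·F = (4.6640,-2.8420)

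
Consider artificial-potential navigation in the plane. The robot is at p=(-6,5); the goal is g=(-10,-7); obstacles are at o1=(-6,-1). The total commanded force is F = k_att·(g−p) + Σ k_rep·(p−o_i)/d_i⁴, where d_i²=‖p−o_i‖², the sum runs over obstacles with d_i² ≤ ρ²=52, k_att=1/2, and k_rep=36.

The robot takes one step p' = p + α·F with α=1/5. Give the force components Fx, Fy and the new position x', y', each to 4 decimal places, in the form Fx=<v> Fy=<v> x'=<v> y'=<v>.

F_att = 1/2·(g−p) = 1/2·(-4,-12) = (-2.0000,-6.0000)
o1: d²=36 ≤ ρ²=52; F_rep = 36·(0,6)/36² = (0.0000,0.1667)
F = F_att + ΣF_rep = (-2.0000,-5.8333)
p' = p + 1/5·F = (-6.4000,3.8333)

Fx=-2.0000 Fy=-5.8333 x'=-6.4000 y'=3.8333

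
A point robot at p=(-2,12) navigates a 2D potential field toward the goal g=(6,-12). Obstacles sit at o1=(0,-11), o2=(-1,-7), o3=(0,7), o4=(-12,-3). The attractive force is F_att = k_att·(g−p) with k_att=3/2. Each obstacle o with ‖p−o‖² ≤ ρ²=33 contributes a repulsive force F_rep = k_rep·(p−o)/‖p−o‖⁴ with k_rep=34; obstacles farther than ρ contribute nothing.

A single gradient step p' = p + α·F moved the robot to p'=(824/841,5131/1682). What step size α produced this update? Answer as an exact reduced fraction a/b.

F_att = 3/2·(g−p) = 3/2·(8,-24) = (12.0000,-36.0000)
o1: d²=533 > ρ²=33 → inactive
o2: d²=362 > ρ²=33 → inactive
o3: d²=29 ≤ ρ²=33; F_rep = 34·(-2,5)/29² = (-0.0809,0.2021)
o4: d²=325 > ρ²=33 → inactive
F = F_att + ΣF_rep = (11.9191,-35.7979)
Δp = p'−p = (2.9798,-8.9495); α = Δx/Fx = (2506/841) / (10024/841) = 1/4
check: Δy/Fy = (-15053/1682) / (-30106/841) = 1/4 ✓

α = 1/4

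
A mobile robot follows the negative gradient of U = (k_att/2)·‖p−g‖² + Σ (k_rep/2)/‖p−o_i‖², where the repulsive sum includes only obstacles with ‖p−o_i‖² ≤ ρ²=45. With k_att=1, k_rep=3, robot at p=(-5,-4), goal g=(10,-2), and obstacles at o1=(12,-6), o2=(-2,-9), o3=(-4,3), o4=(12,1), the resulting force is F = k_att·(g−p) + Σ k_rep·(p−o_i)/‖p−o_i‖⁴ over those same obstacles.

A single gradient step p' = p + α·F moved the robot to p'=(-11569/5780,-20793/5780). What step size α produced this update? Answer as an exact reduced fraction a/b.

F_att = 1·(g−p) = 1·(15,2) = (15.0000,2.0000)
o1: d²=293 > ρ²=45 → inactive
o2: d²=34 ≤ ρ²=45; F_rep = 3·(-3,5)/34² = (-0.0078,0.0130)
o3: d²=50 > ρ²=45 → inactive
o4: d²=314 > ρ²=45 → inactive
F = F_att + ΣF_rep = (14.9922,2.0130)
Δp = p'−p = (2.9984,0.4026); α = Δx/Fx = (17331/5780) / (17331/1156) = 1/5
check: Δy/Fy = (2327/5780) / (2327/1156) = 1/5 ✓

α = 1/5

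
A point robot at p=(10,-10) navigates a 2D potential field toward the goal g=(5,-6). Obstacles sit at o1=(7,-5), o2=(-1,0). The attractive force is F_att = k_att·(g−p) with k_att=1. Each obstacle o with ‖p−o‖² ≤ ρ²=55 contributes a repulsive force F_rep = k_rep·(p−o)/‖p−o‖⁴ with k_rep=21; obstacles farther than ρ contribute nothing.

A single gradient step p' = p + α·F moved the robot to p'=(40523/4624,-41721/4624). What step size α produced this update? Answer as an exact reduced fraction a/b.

α = 1/4

F_att = 1·(g−p) = 1·(-5,4) = (-5.0000,4.0000)
o1: d²=34 ≤ ρ²=55; F_rep = 21·(3,-5)/34² = (0.0545,-0.0908)
o2: d²=221 > ρ²=55 → inactive
F = F_att + ΣF_rep = (-4.9455,3.9092)
Δp = p'−p = (-1.2364,0.9773); α = Δx/Fx = (-5717/4624) / (-5717/1156) = 1/4
check: Δy/Fy = (4519/4624) / (4519/1156) = 1/4 ✓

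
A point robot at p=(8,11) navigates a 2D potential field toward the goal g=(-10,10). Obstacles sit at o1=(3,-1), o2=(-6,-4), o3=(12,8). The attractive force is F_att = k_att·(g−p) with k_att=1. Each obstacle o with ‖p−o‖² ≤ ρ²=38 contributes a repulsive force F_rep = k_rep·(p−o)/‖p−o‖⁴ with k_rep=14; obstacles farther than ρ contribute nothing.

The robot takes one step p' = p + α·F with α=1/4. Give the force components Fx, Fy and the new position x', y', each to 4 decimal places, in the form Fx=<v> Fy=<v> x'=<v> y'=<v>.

Fx=-18.0896 Fy=-0.9328 x'=3.4776 y'=10.7668

F_att = 1·(g−p) = 1·(-18,-1) = (-18.0000,-1.0000)
o1: d²=169 > ρ²=38 → inactive
o2: d²=421 > ρ²=38 → inactive
o3: d²=25 ≤ ρ²=38; F_rep = 14·(-4,3)/25² = (-0.0896,0.0672)
F = F_att + ΣF_rep = (-18.0896,-0.9328)
p' = p + 1/4·F = (3.4776,10.7668)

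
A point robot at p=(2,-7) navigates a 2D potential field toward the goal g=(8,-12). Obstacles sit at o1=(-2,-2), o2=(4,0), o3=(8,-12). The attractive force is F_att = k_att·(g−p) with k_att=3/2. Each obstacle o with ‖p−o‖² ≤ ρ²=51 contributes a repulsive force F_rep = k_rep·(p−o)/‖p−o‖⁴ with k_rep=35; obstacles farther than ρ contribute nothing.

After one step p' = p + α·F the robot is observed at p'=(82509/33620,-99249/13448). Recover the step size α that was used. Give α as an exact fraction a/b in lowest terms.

F_att = 3/2·(g−p) = 3/2·(6,-5) = (9.0000,-7.5000)
o1: d²=41 ≤ ρ²=51; F_rep = 35·(4,-5)/41² = (0.0833,-0.1041)
o2: d²=53 > ρ²=51 → inactive
o3: d²=61 > ρ²=51 → inactive
F = F_att + ΣF_rep = (9.0833,-7.6041)
Δp = p'−p = (0.4542,-0.3802); α = Δx/Fx = (15269/33620) / (15269/1681) = 1/20
check: Δy/Fy = (-5113/13448) / (-25565/3362) = 1/20 ✓

α = 1/20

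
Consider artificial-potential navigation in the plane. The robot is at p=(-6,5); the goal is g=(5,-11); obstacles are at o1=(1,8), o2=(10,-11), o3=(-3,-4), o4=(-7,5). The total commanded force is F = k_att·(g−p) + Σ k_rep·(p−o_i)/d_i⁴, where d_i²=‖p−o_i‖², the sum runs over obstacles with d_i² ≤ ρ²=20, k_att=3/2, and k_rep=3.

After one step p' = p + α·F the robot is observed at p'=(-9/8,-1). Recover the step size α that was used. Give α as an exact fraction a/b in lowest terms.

α = 1/4

F_att = 3/2·(g−p) = 3/2·(11,-16) = (16.5000,-24.0000)
o1: d²=58 > ρ²=20 → inactive
o2: d²=512 > ρ²=20 → inactive
o3: d²=90 > ρ²=20 → inactive
o4: d²=1 ≤ ρ²=20; F_rep = 3·(1,0)/1² = (3.0000,0.0000)
F = F_att + ΣF_rep = (19.5000,-24.0000)
Δp = p'−p = (4.8750,-6.0000); α = Δx/Fx = (39/8) / (39/2) = 1/4
check: Δy/Fy = (-6) / (-24) = 1/4 ✓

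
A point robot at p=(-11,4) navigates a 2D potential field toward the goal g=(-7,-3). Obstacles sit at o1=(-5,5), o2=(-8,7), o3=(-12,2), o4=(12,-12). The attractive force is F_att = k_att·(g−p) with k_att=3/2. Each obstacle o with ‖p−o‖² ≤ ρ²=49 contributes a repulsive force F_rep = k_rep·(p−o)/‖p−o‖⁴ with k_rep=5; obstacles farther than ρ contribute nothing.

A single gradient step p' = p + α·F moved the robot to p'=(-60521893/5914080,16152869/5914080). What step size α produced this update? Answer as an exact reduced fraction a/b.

F_att = 3/2·(g−p) = 3/2·(4,-7) = (6.0000,-10.5000)
o1: d²=37 ≤ ρ²=49; F_rep = 5·(-6,-1)/37² = (-0.0219,-0.0037)
o2: d²=18 ≤ ρ²=49; F_rep = 5·(-3,-3)/18² = (-0.0463,-0.0463)
o3: d²=5 ≤ ρ²=49; F_rep = 5·(1,2)/5² = (0.2000,0.4000)
o4: d²=785 > ρ²=49 → inactive
F = F_att + ΣF_rep = (6.1318,-10.1499)
Δp = p'−p = (0.7665,-1.2687); α = Δx/Fx = (4532987/5914080) / (4532987/739260) = 1/8
check: Δy/Fy = (-7503451/5914080) / (-7503451/739260) = 1/8 ✓

α = 1/8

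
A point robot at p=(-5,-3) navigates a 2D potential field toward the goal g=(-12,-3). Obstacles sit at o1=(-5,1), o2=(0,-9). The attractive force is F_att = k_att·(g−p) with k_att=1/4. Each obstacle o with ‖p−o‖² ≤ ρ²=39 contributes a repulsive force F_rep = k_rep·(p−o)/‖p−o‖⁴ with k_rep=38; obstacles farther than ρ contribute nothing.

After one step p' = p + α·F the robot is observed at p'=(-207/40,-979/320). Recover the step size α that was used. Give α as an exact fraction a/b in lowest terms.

α = 1/10

F_att = 1/4·(g−p) = 1/4·(-7,0) = (-1.7500,0.0000)
o1: d²=16 ≤ ρ²=39; F_rep = 38·(0,-4)/16² = (0.0000,-0.5938)
o2: d²=61 > ρ²=39 → inactive
F = F_att + ΣF_rep = (-1.7500,-0.5938)
Δp = p'−p = (-0.1750,-0.0594); α = Δx/Fx = (-7/40) / (-7/4) = 1/10
check: Δy/Fy = (-19/320) / (-19/32) = 1/10 ✓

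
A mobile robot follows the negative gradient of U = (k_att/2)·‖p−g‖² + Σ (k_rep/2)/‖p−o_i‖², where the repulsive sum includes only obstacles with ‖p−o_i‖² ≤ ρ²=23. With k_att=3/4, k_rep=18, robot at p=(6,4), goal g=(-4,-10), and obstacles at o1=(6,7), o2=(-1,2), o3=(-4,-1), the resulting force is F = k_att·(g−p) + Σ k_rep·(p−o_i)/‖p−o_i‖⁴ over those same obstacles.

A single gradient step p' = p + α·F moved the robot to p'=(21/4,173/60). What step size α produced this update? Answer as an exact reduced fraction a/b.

F_att = 3/4·(g−p) = 3/4·(-10,-14) = (-7.5000,-10.5000)
o1: d²=9 ≤ ρ²=23; F_rep = 18·(0,-3)/9² = (0.0000,-0.6667)
o2: d²=53 > ρ²=23 → inactive
o3: d²=125 > ρ²=23 → inactive
F = F_att + ΣF_rep = (-7.5000,-11.1667)
Δp = p'−p = (-0.7500,-1.1167); α = Δx/Fx = (-3/4) / (-15/2) = 1/10
check: Δy/Fy = (-67/60) / (-67/6) = 1/10 ✓

α = 1/10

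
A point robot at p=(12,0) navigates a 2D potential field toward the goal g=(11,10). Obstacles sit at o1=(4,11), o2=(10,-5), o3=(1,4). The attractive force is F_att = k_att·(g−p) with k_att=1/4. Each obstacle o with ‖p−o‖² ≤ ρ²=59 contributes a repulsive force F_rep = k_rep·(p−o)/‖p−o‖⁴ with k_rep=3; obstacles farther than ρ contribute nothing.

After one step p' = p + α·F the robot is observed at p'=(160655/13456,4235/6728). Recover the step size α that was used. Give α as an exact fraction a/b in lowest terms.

F_att = 1/4·(g−p) = 1/4·(-1,10) = (-0.2500,2.5000)
o1: d²=185 > ρ²=59 → inactive
o2: d²=29 ≤ ρ²=59; F_rep = 3·(2,5)/29² = (0.0071,0.0178)
o3: d²=137 > ρ²=59 → inactive
F = F_att + ΣF_rep = (-0.2429,2.5178)
Δp = p'−p = (-0.0607,0.6295); α = Δx/Fx = (-817/13456) / (-817/3364) = 1/4
check: Δy/Fy = (4235/6728) / (4235/1682) = 1/4 ✓

α = 1/4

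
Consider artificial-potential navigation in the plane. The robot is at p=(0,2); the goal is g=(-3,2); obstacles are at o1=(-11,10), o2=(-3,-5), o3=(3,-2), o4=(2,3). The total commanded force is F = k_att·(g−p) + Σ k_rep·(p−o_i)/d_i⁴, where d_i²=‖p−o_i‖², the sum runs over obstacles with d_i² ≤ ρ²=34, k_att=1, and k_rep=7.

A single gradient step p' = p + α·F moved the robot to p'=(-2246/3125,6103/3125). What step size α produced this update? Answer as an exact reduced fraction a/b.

α = 1/5

F_att = 1·(g−p) = 1·(-3,0) = (-3.0000,0.0000)
o1: d²=185 > ρ²=34 → inactive
o2: d²=58 > ρ²=34 → inactive
o3: d²=25 ≤ ρ²=34; F_rep = 7·(-3,4)/25² = (-0.0336,0.0448)
o4: d²=5 ≤ ρ²=34; F_rep = 7·(-2,-1)/5² = (-0.5600,-0.2800)
F = F_att + ΣF_rep = (-3.5936,-0.2352)
Δp = p'−p = (-0.7187,-0.0470); α = Δx/Fx = (-2246/3125) / (-2246/625) = 1/5
check: Δy/Fy = (-147/3125) / (-147/625) = 1/5 ✓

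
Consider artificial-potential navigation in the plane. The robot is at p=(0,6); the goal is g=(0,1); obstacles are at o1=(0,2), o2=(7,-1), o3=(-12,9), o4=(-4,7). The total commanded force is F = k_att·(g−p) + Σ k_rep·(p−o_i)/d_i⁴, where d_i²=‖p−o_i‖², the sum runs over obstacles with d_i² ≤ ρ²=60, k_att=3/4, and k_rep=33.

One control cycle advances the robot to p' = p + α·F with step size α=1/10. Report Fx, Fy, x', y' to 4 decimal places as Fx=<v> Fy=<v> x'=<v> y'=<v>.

F_att = 3/4·(g−p) = 3/4·(0,-5) = (0.0000,-3.7500)
o1: d²=16 ≤ ρ²=60; F_rep = 33·(0,4)/16² = (0.0000,0.5156)
o2: d²=98 > ρ²=60 → inactive
o3: d²=153 > ρ²=60 → inactive
o4: d²=17 ≤ ρ²=60; F_rep = 33·(4,-1)/17² = (0.4567,-0.1142)
F = F_att + ΣF_rep = (0.4567,-3.3486)
p' = p + 1/10·F = (0.0457,5.6651)

Fx=0.4567 Fy=-3.3486 x'=0.0457 y'=5.6651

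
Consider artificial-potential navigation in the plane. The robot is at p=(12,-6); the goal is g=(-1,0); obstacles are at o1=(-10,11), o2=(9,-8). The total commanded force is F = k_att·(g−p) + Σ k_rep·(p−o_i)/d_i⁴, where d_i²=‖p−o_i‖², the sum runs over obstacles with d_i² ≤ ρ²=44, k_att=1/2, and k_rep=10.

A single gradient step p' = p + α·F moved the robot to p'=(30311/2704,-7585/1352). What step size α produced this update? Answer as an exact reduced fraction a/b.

α = 1/8

F_att = 1/2·(g−p) = 1/2·(-13,6) = (-6.5000,3.0000)
o1: d²=773 > ρ²=44 → inactive
o2: d²=13 ≤ ρ²=44; F_rep = 10·(3,2)/13² = (0.1775,0.1183)
F = F_att + ΣF_rep = (-6.3225,3.1183)
Δp = p'−p = (-0.7903,0.3898); α = Δx/Fx = (-2137/2704) / (-2137/338) = 1/8
check: Δy/Fy = (527/1352) / (527/169) = 1/8 ✓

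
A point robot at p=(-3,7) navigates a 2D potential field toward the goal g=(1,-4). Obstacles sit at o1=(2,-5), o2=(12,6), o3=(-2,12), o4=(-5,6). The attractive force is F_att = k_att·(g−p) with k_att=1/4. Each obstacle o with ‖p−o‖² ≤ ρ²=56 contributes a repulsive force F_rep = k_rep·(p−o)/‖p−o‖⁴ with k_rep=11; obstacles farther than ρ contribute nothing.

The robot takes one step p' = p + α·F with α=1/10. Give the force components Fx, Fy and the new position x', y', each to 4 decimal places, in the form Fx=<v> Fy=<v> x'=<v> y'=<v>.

Fx=1.8637 Fy=-2.3914 x'=-2.8136 y'=6.7609

F_att = 1/4·(g−p) = 1/4·(4,-11) = (1.0000,-2.7500)
o1: d²=169 > ρ²=56 → inactive
o2: d²=226 > ρ²=56 → inactive
o3: d²=26 ≤ ρ²=56; F_rep = 11·(-1,-5)/26² = (-0.0163,-0.0814)
o4: d²=5 ≤ ρ²=56; F_rep = 11·(2,1)/5² = (0.8800,0.4400)
F = F_att + ΣF_rep = (1.8637,-2.3914)
p' = p + 1/10·F = (-2.8136,6.7609)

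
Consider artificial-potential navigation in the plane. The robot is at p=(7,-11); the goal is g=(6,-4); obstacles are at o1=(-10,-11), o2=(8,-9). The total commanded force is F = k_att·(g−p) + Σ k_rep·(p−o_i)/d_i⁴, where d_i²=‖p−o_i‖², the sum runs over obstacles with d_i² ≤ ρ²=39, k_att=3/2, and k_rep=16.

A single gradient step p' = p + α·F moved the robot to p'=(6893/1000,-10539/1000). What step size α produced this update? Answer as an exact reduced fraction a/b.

F_att = 3/2·(g−p) = 3/2·(-1,7) = (-1.5000,10.5000)
o1: d²=289 > ρ²=39 → inactive
o2: d²=5 ≤ ρ²=39; F_rep = 16·(-1,-2)/5² = (-0.6400,-1.2800)
F = F_att + ΣF_rep = (-2.1400,9.2200)
Δp = p'−p = (-0.1070,0.4610); α = Δx/Fx = (-107/1000) / (-107/50) = 1/20
check: Δy/Fy = (461/1000) / (461/50) = 1/20 ✓

α = 1/20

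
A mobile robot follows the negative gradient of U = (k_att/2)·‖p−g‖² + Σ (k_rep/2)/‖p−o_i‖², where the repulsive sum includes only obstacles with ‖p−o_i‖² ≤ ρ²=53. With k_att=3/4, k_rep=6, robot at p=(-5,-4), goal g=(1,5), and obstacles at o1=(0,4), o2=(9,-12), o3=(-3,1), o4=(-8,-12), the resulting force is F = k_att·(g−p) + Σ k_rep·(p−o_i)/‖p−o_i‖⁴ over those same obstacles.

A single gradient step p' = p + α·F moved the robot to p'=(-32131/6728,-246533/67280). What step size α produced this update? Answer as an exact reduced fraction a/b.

α = 1/20

F_att = 3/4·(g−p) = 3/4·(6,9) = (4.5000,6.7500)
o1: d²=89 > ρ²=53 → inactive
o2: d²=260 > ρ²=53 → inactive
o3: d²=29 ≤ ρ²=53; F_rep = 6·(-2,-5)/29² = (-0.0143,-0.0357)
o4: d²=73 > ρ²=53 → inactive
F = F_att + ΣF_rep = (4.4857,6.7143)
Δp = p'−p = (0.2243,0.3357); α = Δx/Fx = (1509/6728) / (7545/1682) = 1/20
check: Δy/Fy = (22587/67280) / (22587/3364) = 1/20 ✓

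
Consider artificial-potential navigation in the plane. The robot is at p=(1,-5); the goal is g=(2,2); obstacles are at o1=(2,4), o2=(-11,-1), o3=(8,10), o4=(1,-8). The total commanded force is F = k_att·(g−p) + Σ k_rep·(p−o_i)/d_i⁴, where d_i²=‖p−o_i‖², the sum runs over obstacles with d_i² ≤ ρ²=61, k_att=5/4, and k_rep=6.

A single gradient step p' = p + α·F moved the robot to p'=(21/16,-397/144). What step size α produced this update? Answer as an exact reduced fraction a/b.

F_att = 5/4·(g−p) = 5/4·(1,7) = (1.2500,8.7500)
o1: d²=82 > ρ²=61 → inactive
o2: d²=160 > ρ²=61 → inactive
o3: d²=274 > ρ²=61 → inactive
o4: d²=9 ≤ ρ²=61; F_rep = 6·(0,3)/9² = (0.0000,0.2222)
F = F_att + ΣF_rep = (1.2500,8.9722)
Δp = p'−p = (0.3125,2.2431); α = Δx/Fx = (5/16) / (5/4) = 1/4
check: Δy/Fy = (323/144) / (323/36) = 1/4 ✓

α = 1/4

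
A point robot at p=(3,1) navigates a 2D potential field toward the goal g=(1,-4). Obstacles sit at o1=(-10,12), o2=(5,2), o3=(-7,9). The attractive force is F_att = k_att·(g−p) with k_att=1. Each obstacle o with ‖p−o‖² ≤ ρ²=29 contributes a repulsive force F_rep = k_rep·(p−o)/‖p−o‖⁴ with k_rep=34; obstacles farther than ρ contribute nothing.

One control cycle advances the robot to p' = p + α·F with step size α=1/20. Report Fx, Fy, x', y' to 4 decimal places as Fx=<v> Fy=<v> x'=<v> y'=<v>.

Fx=-4.7200 Fy=-6.3600 x'=2.7640 y'=0.6820

F_att = 1·(g−p) = 1·(-2,-5) = (-2.0000,-5.0000)
o1: d²=290 > ρ²=29 → inactive
o2: d²=5 ≤ ρ²=29; F_rep = 34·(-2,-1)/5² = (-2.7200,-1.3600)
o3: d²=164 > ρ²=29 → inactive
F = F_att + ΣF_rep = (-4.7200,-6.3600)
p' = p + 1/20·F = (2.7640,0.6820)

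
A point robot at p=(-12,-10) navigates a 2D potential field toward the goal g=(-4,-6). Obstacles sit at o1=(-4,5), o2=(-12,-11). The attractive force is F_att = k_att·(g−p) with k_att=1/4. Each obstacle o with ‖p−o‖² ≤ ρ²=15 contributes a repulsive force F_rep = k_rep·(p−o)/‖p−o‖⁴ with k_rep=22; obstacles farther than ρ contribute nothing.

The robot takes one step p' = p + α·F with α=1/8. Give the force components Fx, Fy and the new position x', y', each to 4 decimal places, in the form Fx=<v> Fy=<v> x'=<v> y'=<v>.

F_att = 1/4·(g−p) = 1/4·(8,4) = (2.0000,1.0000)
o1: d²=289 > ρ²=15 → inactive
o2: d²=1 ≤ ρ²=15; F_rep = 22·(0,1)/1² = (0.0000,22.0000)
F = F_att + ΣF_rep = (2.0000,23.0000)
p' = p + 1/8·F = (-11.7500,-7.1250)

Fx=2.0000 Fy=23.0000 x'=-11.7500 y'=-7.1250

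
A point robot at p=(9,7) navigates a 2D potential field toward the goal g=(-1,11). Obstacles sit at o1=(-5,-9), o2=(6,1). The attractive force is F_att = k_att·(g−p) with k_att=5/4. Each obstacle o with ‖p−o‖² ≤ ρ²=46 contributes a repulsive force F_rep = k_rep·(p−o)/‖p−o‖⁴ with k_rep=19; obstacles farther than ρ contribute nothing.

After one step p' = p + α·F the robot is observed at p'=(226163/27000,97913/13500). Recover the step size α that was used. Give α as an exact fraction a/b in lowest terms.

F_att = 5/4·(g−p) = 5/4·(-10,4) = (-12.5000,5.0000)
o1: d²=452 > ρ²=46 → inactive
o2: d²=45 ≤ ρ²=46; F_rep = 19·(3,6)/45² = (0.0281,0.0563)
F = F_att + ΣF_rep = (-12.4719,5.0563)
Δp = p'−p = (-0.6236,0.2528); α = Δx/Fx = (-16837/27000) / (-16837/1350) = 1/20
check: Δy/Fy = (3413/13500) / (3413/675) = 1/20 ✓

α = 1/20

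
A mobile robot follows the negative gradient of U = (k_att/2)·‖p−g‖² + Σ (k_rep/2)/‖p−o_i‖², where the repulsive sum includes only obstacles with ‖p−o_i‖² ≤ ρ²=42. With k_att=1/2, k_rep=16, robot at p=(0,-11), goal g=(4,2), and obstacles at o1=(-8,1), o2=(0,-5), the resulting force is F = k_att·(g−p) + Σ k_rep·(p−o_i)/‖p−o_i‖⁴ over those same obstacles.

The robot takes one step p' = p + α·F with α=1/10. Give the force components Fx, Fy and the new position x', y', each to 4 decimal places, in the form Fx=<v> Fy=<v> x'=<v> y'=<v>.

F_att = 1/2·(g−p) = 1/2·(4,13) = (2.0000,6.5000)
o1: d²=208 > ρ²=42 → inactive
o2: d²=36 ≤ ρ²=42; F_rep = 16·(0,-6)/36² = (0.0000,-0.0741)
F = F_att + ΣF_rep = (2.0000,6.4259)
p' = p + 1/10·F = (0.2000,-10.3574)

Fx=2.0000 Fy=6.4259 x'=0.2000 y'=-10.3574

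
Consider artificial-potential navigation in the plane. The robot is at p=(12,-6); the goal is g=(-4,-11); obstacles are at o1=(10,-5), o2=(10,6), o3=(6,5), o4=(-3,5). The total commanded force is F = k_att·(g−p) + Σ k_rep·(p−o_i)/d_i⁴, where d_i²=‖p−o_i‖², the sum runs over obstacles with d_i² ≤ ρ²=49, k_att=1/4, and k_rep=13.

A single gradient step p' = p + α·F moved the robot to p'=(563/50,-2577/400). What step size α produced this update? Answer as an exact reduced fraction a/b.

F_att = 1/4·(g−p) = 1/4·(-16,-5) = (-4.0000,-1.2500)
o1: d²=5 ≤ ρ²=49; F_rep = 13·(2,-1)/5² = (1.0400,-0.5200)
o2: d²=148 > ρ²=49 → inactive
o3: d²=157 > ρ²=49 → inactive
o4: d²=346 > ρ²=49 → inactive
F = F_att + ΣF_rep = (-2.9600,-1.7700)
Δp = p'−p = (-0.7400,-0.4425); α = Δx/Fx = (-37/50) / (-74/25) = 1/4
check: Δy/Fy = (-177/400) / (-177/100) = 1/4 ✓

α = 1/4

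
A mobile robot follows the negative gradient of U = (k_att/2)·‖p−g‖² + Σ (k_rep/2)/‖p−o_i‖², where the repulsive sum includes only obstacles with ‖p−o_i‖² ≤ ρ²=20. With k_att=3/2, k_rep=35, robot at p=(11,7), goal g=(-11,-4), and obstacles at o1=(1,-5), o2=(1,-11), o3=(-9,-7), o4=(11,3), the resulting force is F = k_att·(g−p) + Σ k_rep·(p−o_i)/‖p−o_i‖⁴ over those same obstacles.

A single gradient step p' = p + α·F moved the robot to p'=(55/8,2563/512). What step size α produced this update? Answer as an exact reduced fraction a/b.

F_att = 3/2·(g−p) = 3/2·(-22,-11) = (-33.0000,-16.5000)
o1: d²=244 > ρ²=20 → inactive
o2: d²=424 > ρ²=20 → inactive
o3: d²=596 > ρ²=20 → inactive
o4: d²=16 ≤ ρ²=20; F_rep = 35·(0,4)/16² = (0.0000,0.5469)
F = F_att + ΣF_rep = (-33.0000,-15.9531)
Δp = p'−p = (-4.1250,-1.9941); α = Δx/Fx = (-33/8) / (-33) = 1/8
check: Δy/Fy = (-1021/512) / (-1021/64) = 1/8 ✓

α = 1/8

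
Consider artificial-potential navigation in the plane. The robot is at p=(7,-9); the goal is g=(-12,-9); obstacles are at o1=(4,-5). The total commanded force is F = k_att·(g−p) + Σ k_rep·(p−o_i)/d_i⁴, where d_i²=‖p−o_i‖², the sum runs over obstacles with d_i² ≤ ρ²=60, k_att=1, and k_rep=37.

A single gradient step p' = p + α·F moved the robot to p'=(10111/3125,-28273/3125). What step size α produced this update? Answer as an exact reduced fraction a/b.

α = 1/5

F_att = 1·(g−p) = 1·(-19,0) = (-19.0000,0.0000)
o1: d²=25 ≤ ρ²=60; F_rep = 37·(3,-4)/25² = (0.1776,-0.2368)
F = F_att + ΣF_rep = (-18.8224,-0.2368)
Δp = p'−p = (-3.7645,-0.0474); α = Δx/Fx = (-11764/3125) / (-11764/625) = 1/5
check: Δy/Fy = (-148/3125) / (-148/625) = 1/5 ✓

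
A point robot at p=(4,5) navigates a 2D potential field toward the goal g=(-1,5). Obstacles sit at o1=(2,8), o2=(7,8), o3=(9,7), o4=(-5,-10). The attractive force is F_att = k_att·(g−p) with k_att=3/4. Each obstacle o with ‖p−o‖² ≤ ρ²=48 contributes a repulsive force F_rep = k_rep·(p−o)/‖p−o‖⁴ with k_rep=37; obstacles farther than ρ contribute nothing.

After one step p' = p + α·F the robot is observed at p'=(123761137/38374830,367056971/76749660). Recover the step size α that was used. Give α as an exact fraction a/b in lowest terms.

F_att = 3/4·(g−p) = 3/4·(-5,0) = (-3.7500,0.0000)
o1: d²=13 ≤ ρ²=48; F_rep = 37·(2,-3)/13² = (0.4379,-0.6568)
o2: d²=18 ≤ ρ²=48; F_rep = 37·(-3,-3)/18² = (-0.3426,-0.3426)
o3: d²=29 ≤ ρ²=48; F_rep = 37·(-5,-2)/29² = (-0.2200,-0.0880)
o4: d²=306 > ρ²=48 → inactive
F = F_att + ΣF_rep = (-3.8747,-1.0874)
Δp = p'−p = (-0.7749,-0.2175); α = Δx/Fx = (-29738183/38374830) / (-29738183/7674966) = 1/5
check: Δy/Fy = (-16691329/76749660) / (-16691329/15349932) = 1/5 ✓

α = 1/5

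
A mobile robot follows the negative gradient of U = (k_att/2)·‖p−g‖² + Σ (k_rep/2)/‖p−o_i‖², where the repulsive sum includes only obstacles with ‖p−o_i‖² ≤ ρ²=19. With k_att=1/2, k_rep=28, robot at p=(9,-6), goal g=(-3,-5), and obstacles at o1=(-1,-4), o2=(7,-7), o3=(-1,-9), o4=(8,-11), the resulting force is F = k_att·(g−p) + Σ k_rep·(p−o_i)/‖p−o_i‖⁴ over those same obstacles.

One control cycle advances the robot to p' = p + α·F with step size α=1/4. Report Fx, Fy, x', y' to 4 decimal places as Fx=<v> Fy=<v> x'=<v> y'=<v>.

Fx=-3.7600 Fy=1.6200 x'=8.0600 y'=-5.5950

F_att = 1/2·(g−p) = 1/2·(-12,1) = (-6.0000,0.5000)
o1: d²=104 > ρ²=19 → inactive
o2: d²=5 ≤ ρ²=19; F_rep = 28·(2,1)/5² = (2.2400,1.1200)
o3: d²=109 > ρ²=19 → inactive
o4: d²=26 > ρ²=19 → inactive
F = F_att + ΣF_rep = (-3.7600,1.6200)
p' = p + 1/4·F = (8.0600,-5.5950)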